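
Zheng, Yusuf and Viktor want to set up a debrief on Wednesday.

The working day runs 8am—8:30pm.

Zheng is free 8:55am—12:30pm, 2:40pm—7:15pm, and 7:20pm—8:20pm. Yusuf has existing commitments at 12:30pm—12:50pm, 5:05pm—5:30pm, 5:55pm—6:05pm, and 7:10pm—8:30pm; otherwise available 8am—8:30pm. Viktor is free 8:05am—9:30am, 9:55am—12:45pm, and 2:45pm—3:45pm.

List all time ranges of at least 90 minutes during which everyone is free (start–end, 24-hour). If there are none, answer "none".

09:55–12:30

Yusuf free within 08:00–20:30: 08:00–12:30, 12:50–17:05, 17:30–17:55, 18:05–19:10.
Zheng ∩ Yusuf: 08:55–12:30, 14:40–17:05, 17:30–17:55, 18:05–19:10.
Zheng ∩ Yusuf ∩ Viktor: 08:55–09:30, 09:55–12:30, 14:45–15:45.
Windows ≥ 90 min: 09:55–12:30.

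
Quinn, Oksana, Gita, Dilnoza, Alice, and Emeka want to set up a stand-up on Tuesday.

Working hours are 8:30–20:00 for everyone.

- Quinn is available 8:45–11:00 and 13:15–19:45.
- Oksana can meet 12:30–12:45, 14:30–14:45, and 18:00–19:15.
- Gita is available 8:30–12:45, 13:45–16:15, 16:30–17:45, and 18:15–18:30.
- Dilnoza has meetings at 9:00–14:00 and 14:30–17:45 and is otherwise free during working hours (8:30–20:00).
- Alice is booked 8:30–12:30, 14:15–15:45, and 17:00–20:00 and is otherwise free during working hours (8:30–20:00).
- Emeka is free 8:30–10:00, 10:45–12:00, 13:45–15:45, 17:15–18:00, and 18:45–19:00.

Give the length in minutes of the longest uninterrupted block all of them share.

0 minutes

Dilnoza free within 08:30–20:00: 08:30–09:00, 14:00–14:30, 17:45–20:00.
Alice free within 08:30–20:00: 12:30–14:15, 15:45–17:00.
Quinn ∩ Oksana: 14:30–14:45, 18:00–19:15.
Quinn ∩ Oksana ∩ Gita: 14:30–14:45, 18:15–18:30.
Quinn ∩ Oksana ∩ Gita ∩ Dilnoza: 18:15–18:30.
Quinn ∩ Oksana ∩ Gita ∩ Dilnoza ∩ Alice: (none).
Quinn ∩ Oksana ∩ Gita ∩ Dilnoza ∩ Alice ∩ Emeka: (none).
No common window.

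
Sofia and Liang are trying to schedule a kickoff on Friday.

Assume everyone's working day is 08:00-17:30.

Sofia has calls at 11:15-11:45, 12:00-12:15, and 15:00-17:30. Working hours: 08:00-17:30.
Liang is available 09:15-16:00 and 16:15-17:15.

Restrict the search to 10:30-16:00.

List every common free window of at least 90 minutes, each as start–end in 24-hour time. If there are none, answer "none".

Sofia free within 08:00–17:30: 08:00–11:15, 11:45–12:00, 12:15–15:00.
Sofia ∩ Liang: 09:15–11:15, 11:45–12:00, 12:15–15:00.
Restricted to 10:30–16:00: 10:30–11:15, 11:45–12:00, 12:15–15:00.
Windows ≥ 90 min: 12:15–15:00.

12:15–15:00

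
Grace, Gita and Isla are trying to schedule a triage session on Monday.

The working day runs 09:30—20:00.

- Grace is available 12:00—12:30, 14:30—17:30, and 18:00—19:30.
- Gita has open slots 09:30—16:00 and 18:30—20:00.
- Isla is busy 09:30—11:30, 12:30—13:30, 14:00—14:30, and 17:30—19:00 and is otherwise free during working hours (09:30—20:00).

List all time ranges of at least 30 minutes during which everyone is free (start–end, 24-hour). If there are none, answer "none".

Isla free within 09:30–20:00: 11:30–12:30, 13:30–14:00, 14:30–17:30, 19:00–20:00.
Grace ∩ Gita: 12:00–12:30, 14:30–16:00, 18:30–19:30.
Grace ∩ Gita ∩ Isla: 12:00–12:30, 14:30–16:00, 19:00–19:30.
Windows ≥ 30 min: 12:00–12:30, 14:30–16:00, 19:00–19:30.

12:00–12:30, 14:30–16:00, 19:00–19:30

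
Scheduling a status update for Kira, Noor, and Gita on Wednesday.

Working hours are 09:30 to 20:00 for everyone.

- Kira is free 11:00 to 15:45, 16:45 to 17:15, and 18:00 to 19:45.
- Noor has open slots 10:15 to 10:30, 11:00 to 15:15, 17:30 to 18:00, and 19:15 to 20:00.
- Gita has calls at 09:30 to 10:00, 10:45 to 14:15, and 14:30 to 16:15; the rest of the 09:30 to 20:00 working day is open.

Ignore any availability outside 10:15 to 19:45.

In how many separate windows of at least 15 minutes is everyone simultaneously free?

Gita free within 09:30–20:00: 10:00–10:45, 14:15–14:30, 16:15–20:00.
Kira ∩ Noor: 11:00–15:15, 19:15–19:45.
Kira ∩ Noor ∩ Gita: 14:15–14:30, 19:15–19:45.
Restricted to 10:15–19:45: 14:15–14:30, 19:15–19:45.
Windows ≥ 15 min: 14:15–14:30, 19:15–19:45.
That's 2 windows.

2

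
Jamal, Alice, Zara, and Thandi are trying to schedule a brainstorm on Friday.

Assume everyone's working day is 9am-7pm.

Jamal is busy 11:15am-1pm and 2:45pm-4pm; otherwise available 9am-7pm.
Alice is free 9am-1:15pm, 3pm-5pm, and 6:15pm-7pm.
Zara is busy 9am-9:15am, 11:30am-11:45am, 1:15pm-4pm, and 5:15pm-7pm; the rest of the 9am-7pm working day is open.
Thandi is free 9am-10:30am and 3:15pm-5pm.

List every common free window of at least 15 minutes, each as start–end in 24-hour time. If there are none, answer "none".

Jamal free within 09:00–19:00: 09:00–11:15, 13:00–14:45, 16:00–19:00.
Zara free within 09:00–19:00: 09:15–11:30, 11:45–13:15, 16:00–17:15.
Jamal ∩ Alice: 09:00–11:15, 13:00–13:15, 16:00–17:00, 18:15–19:00.
Jamal ∩ Alice ∩ Zara: 09:15–11:15, 13:00–13:15, 16:00–17:00.
Jamal ∩ Alice ∩ Zara ∩ Thandi: 09:15–10:30, 16:00–17:00.
Windows ≥ 15 min: 09:15–10:30, 16:00–17:00.

09:15–10:30, 16:00–17:00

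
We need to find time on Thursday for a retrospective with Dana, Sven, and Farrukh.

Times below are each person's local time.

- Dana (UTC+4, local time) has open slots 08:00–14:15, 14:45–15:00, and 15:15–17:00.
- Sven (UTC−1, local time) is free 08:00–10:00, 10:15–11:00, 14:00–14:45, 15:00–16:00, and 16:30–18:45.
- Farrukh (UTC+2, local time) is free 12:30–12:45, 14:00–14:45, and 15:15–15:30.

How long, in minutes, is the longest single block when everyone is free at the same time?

Dana → UTC: 04:00–10:15, 10:45–11:00, 11:15–13:00.
Sven → UTC: 09:00–11:00, 11:15–12:00, 15:00–15:45, 16:00–17:00, 17:30–19:45.
Farrukh → UTC: 10:30–10:45, 12:00–12:45, 13:15–13:30.
Dana ∩ Sven: 09:00–10:15, 10:45–11:00, 11:15–12:00.
Dana ∩ Sven ∩ Farrukh: (none).
No common window.

0 minutes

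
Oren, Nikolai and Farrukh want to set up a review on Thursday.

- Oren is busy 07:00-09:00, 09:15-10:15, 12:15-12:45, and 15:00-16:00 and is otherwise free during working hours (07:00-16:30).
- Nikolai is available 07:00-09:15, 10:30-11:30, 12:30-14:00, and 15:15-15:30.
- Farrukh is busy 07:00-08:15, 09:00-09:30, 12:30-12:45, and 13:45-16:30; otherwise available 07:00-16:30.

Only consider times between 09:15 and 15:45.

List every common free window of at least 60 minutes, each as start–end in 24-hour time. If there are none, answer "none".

10:30–11:30, 12:45–13:45

Oren free within 07:00–16:30: 09:00–09:15, 10:15–12:15, 12:45–15:00, 16:00–16:30.
Farrukh free within 07:00–16:30: 08:15–09:00, 09:30–12:30, 12:45–13:45.
Oren ∩ Nikolai: 09:00–09:15, 10:30–11:30, 12:45–14:00.
Oren ∩ Nikolai ∩ Farrukh: 10:30–11:30, 12:45–13:45.
Restricted to 09:15–15:45: 10:30–11:30, 12:45–13:45.
Windows ≥ 60 min: 10:30–11:30, 12:45–13:45.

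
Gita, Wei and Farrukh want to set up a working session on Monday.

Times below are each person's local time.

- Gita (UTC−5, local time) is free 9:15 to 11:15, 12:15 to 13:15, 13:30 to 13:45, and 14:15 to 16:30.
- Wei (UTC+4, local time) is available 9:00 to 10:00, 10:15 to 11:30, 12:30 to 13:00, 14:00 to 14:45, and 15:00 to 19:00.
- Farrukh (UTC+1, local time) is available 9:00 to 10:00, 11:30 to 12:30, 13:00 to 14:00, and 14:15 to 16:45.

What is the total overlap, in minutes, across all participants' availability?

Gita → UTC: 14:15–16:15, 17:15–18:15, 18:30–18:45, 19:15–21:30.
Wei → UTC: 05:00–06:00, 06:15–07:30, 08:30–09:00, 10:00–10:45, 11:00–15:00.
Farrukh → UTC: 08:00–09:00, 10:30–11:30, 12:00–13:00, 13:15–15:45.
Gita ∩ Wei: 14:15–15:00.
Gita ∩ Wei ∩ Farrukh: 14:15–15:00.
Total common minutes: 45.

45 minutes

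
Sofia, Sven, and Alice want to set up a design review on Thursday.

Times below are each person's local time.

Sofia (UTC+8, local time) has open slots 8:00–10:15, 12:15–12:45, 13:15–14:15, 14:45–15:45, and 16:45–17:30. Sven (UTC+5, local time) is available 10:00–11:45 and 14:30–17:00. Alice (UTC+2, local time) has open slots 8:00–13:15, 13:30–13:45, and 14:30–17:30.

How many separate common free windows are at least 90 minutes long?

Sofia → UTC: 00:00–02:15, 04:15–04:45, 05:15–06:15, 06:45–07:45, 08:45–09:30.
Sven → UTC: 05:00–06:45, 09:30–12:00.
Alice → UTC: 06:00–11:15, 11:30–11:45, 12:30–15:30.
Sofia ∩ Sven: 05:15–06:15.
Sofia ∩ Sven ∩ Alice: 06:00–06:15.
Windows ≥ 90 min: (none).
That's 0 windows.

0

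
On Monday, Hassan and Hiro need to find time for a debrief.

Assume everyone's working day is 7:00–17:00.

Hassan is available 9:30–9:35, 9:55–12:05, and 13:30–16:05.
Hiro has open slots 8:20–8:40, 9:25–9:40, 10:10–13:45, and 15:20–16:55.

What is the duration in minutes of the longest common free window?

115 minutes

Hassan ∩ Hiro: 09:30–09:35, 10:10–12:05, 13:30–13:45, 15:20–16:05.
Common window lengths: 5, 115, 15, 45 min; longest is 115.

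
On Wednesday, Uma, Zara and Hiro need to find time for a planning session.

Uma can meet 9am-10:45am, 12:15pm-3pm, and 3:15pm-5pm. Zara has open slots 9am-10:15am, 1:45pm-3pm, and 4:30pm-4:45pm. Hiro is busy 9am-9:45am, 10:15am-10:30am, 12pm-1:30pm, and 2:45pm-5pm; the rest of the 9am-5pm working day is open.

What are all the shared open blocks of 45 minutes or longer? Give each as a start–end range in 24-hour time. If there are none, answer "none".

13:45–14:45

Hiro free within 09:00–17:00: 09:45–10:15, 10:30–12:00, 13:30–14:45.
Uma ∩ Zara: 09:00–10:15, 13:45–15:00, 16:30–16:45.
Uma ∩ Zara ∩ Hiro: 09:45–10:15, 13:45–14:45.
Windows ≥ 45 min: 13:45–14:45.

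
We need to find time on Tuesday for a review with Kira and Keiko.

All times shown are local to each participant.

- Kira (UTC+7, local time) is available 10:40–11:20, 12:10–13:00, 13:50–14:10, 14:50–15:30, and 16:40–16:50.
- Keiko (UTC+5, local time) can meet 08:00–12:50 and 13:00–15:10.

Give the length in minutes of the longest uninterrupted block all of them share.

Kira → UTC: 03:40–04:20, 05:10–06:00, 06:50–07:10, 07:50–08:30, 09:40–09:50.
Keiko → UTC: 03:00–07:50, 08:00–10:10.
Kira ∩ Keiko: 03:40–04:20, 05:10–06:00, 06:50–07:10, 08:00–08:30, 09:40–09:50.
Common window lengths: 40, 50, 20, 30, 10 min; longest is 50.

50 minutes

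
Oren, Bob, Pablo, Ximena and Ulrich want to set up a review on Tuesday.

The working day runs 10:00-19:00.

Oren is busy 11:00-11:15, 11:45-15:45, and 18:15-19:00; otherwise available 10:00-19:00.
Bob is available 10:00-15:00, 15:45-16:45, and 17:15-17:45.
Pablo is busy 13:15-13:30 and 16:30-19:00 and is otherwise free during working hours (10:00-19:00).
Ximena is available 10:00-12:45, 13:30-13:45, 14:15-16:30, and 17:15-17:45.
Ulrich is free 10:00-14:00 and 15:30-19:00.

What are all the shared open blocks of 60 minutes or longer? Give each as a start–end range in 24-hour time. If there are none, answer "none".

10:00–11:00

Oren free within 10:00–19:00: 10:00–11:00, 11:15–11:45, 15:45–18:15.
Pablo free within 10:00–19:00: 10:00–13:15, 13:30–16:30.
Oren ∩ Bob: 10:00–11:00, 11:15–11:45, 15:45–16:45, 17:15–17:45.
Oren ∩ Bob ∩ Pablo: 10:00–11:00, 11:15–11:45, 15:45–16:30.
Oren ∩ Bob ∩ Pablo ∩ Ximena: 10:00–11:00, 11:15–11:45, 15:45–16:30.
Oren ∩ Bob ∩ Pablo ∩ Ximena ∩ Ulrich: 10:00–11:00, 11:15–11:45, 15:45–16:30.
Windows ≥ 60 min: 10:00–11:00.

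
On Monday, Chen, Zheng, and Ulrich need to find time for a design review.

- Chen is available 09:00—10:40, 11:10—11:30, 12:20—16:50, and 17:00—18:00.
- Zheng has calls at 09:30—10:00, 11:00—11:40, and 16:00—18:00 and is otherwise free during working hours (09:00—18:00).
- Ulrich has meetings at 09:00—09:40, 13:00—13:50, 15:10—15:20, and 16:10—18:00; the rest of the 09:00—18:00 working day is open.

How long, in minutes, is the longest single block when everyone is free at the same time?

Zheng free within 09:00–18:00: 09:00–09:30, 10:00–11:00, 11:40–16:00.
Ulrich free within 09:00–18:00: 09:40–13:00, 13:50–15:10, 15:20–16:10.
Chen ∩ Zheng: 09:00–09:30, 10:00–10:40, 12:20–16:00.
Chen ∩ Zheng ∩ Ulrich: 10:00–10:40, 12:20–13:00, 13:50–15:10, 15:20–16:00.
Common window lengths: 40, 40, 80, 40 min; longest is 80.

80 minutes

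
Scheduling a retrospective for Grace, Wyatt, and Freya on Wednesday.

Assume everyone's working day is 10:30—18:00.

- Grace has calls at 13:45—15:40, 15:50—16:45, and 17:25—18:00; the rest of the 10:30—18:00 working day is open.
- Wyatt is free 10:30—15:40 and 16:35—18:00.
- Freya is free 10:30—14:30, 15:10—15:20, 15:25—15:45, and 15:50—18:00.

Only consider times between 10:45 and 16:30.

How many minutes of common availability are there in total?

180 minutes

Grace free within 10:30–18:00: 10:30–13:45, 15:40–15:50, 16:45–17:25.
Grace ∩ Wyatt: 10:30–13:45, 16:45–17:25.
Grace ∩ Wyatt ∩ Freya: 10:30–13:45, 16:45–17:25.
Restricted to 10:45–16:30: 10:45–13:45.
Total common minutes: 180.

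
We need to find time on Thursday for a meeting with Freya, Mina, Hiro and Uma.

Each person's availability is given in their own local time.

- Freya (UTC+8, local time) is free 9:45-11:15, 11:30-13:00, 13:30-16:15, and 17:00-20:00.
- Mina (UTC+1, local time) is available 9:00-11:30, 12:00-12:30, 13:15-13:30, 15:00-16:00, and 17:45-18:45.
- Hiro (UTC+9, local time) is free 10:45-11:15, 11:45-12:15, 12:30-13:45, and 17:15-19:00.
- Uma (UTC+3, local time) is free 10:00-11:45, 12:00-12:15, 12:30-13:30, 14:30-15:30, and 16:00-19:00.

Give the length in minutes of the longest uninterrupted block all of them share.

30 minutes

Freya → UTC: 01:45–03:15, 03:30–05:00, 05:30–08:15, 09:00–12:00.
Mina → UTC: 08:00–10:30, 11:00–11:30, 12:15–12:30, 14:00–15:00, 16:45–17:45.
Hiro → UTC: 01:45–02:15, 02:45–03:15, 03:30–04:45, 08:15–10:00.
Uma → UTC: 07:00–08:45, 09:00–09:15, 09:30–10:30, 11:30–12:30, 13:00–16:00.
Freya ∩ Mina: 08:00–08:15, 09:00–10:30, 11:00–11:30.
Freya ∩ Mina ∩ Hiro: 09:00–10:00.
Freya ∩ Mina ∩ Hiro ∩ Uma: 09:00–09:15, 09:30–10:00.
Common window lengths: 15, 30 min; longest is 30.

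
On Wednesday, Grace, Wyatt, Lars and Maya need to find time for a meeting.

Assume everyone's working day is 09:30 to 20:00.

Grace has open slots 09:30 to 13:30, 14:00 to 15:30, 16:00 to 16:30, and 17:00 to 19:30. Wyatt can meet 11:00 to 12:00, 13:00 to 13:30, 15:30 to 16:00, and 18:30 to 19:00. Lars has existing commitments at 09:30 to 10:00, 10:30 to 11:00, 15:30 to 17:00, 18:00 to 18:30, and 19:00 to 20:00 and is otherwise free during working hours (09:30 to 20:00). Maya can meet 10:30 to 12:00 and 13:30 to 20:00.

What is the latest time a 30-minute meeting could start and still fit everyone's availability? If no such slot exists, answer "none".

Lars free within 09:30–20:00: 10:00–10:30, 11:00–15:30, 17:00–18:00, 18:30–19:00.
Grace ∩ Wyatt: 11:00–12:00, 13:00–13:30, 18:30–19:00.
Grace ∩ Wyatt ∩ Lars: 11:00–12:00, 13:00–13:30, 18:30–19:00.
Grace ∩ Wyatt ∩ Lars ∩ Maya: 11:00–12:00, 18:30–19:00.
Windows ≥ 30 min: 11:00–12:00, 18:30–19:00.
Latest start in the last window 18:30–19:00 is 19:00 − 30 min = 18:30.

18:30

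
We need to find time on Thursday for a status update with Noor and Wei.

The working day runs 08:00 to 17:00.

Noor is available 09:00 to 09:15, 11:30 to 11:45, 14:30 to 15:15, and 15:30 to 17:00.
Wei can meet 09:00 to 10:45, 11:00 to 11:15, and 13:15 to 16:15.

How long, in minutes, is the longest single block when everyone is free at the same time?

Noor ∩ Wei: 09:00–09:15, 14:30–15:15, 15:30–16:15.
Common window lengths: 15, 45, 45 min; longest is 45.

45 minutes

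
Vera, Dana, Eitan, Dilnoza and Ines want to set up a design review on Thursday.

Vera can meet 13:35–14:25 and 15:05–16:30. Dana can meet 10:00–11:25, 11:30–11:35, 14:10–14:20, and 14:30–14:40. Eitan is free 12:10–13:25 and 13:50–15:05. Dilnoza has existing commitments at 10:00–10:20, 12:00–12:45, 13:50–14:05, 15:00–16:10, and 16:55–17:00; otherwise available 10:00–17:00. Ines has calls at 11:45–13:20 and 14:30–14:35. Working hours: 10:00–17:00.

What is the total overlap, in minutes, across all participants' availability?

Dilnoza free within 10:00–17:00: 10:20–12:00, 12:45–13:50, 14:05–15:00, 16:10–16:55.
Ines free within 10:00–17:00: 10:00–11:45, 13:20–14:30, 14:35–17:00.
Vera ∩ Dana: 14:10–14:20.
Vera ∩ Dana ∩ Eitan: 14:10–14:20.
Vera ∩ Dana ∩ Eitan ∩ Dilnoza: 14:10–14:20.
Vera ∩ Dana ∩ Eitan ∩ Dilnoza ∩ Ines: 14:10–14:20.
Total common minutes: 10.

10 minutes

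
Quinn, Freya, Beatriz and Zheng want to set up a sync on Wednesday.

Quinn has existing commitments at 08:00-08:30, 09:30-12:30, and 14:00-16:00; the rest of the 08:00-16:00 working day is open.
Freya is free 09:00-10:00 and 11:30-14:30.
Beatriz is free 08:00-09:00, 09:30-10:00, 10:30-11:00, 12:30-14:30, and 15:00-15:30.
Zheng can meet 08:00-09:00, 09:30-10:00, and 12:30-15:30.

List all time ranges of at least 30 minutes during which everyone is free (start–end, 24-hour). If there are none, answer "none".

12:30–14:00

Quinn free within 08:00–16:00: 08:30–09:30, 12:30–14:00.
Quinn ∩ Freya: 09:00–09:30, 12:30–14:00.
Quinn ∩ Freya ∩ Beatriz: 12:30–14:00.
Quinn ∩ Freya ∩ Beatriz ∩ Zheng: 12:30–14:00.
Windows ≥ 30 min: 12:30–14:00.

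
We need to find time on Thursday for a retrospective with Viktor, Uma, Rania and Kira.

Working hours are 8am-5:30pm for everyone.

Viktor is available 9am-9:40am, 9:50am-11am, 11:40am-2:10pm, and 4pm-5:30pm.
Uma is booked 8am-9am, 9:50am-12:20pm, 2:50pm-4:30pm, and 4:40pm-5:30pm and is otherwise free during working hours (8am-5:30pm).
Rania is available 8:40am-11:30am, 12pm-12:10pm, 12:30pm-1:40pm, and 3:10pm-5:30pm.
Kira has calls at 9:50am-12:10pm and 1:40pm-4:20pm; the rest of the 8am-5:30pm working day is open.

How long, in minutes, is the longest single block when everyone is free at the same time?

70 minutes

Uma free within 08:00–17:30: 09:00–09:50, 12:20–14:50, 16:30–16:40.
Kira free within 08:00–17:30: 08:00–09:50, 12:10–13:40, 16:20–17:30.
Viktor ∩ Uma: 09:00–09:40, 12:20–14:10, 16:30–16:40.
Viktor ∩ Uma ∩ Rania: 09:00–09:40, 12:30–13:40, 16:30–16:40.
Viktor ∩ Uma ∩ Rania ∩ Kira: 09:00–09:40, 12:30–13:40, 16:30–16:40.
Common window lengths: 40, 70, 10 min; longest is 70.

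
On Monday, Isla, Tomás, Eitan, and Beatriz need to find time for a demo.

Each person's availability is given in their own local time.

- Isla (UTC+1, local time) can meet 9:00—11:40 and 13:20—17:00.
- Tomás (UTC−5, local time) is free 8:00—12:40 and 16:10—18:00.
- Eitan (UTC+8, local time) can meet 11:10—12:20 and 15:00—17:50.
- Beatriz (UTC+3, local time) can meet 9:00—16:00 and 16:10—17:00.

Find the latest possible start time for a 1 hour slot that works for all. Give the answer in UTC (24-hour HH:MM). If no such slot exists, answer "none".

none

Isla → UTC: 08:00–10:40, 12:20–16:00.
Tomás → UTC: 13:00–17:40, 21:10–23:00.
Eitan → UTC: 03:10–04:20, 07:00–09:50.
Beatriz → UTC: 06:00–13:00, 13:10–14:00.
Isla ∩ Tomás: 13:00–16:00.
Isla ∩ Tomás ∩ Eitan: (none).
Isla ∩ Tomás ∩ Eitan ∩ Beatriz: (none).
Windows ≥ 60 min: (none).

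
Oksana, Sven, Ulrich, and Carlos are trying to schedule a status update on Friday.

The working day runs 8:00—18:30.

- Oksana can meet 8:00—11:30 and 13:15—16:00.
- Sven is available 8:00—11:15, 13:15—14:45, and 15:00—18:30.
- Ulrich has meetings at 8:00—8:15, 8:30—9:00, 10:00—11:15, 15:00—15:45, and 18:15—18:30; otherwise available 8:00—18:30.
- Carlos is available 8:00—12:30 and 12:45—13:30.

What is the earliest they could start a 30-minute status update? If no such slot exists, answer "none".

09:00

Ulrich free within 08:00–18:30: 08:15–08:30, 09:00–10:00, 11:15–15:00, 15:45–18:15.
Oksana ∩ Sven: 08:00–11:15, 13:15–14:45, 15:00–16:00.
Oksana ∩ Sven ∩ Ulrich: 08:15–08:30, 09:00–10:00, 13:15–14:45, 15:45–16:00.
Oksana ∩ Sven ∩ Ulrich ∩ Carlos: 08:15–08:30, 09:00–10:00, 13:15–13:30.
Windows ≥ 30 min: 09:00–10:00.
Earliest such window starts at 09:00.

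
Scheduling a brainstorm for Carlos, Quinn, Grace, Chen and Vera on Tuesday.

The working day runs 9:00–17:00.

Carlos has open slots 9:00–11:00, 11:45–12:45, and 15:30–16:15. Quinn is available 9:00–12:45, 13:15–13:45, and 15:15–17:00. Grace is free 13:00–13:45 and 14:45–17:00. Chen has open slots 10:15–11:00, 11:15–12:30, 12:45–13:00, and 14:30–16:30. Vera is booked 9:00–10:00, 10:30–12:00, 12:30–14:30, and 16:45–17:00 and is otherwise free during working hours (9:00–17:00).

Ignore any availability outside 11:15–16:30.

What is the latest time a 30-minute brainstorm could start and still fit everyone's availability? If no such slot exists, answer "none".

Vera free within 09:00–17:00: 10:00–10:30, 12:00–12:30, 14:30–16:45.
Carlos ∩ Quinn: 09:00–11:00, 11:45–12:45, 15:30–16:15.
Carlos ∩ Quinn ∩ Grace: 15:30–16:15.
Carlos ∩ Quinn ∩ Grace ∩ Chen: 15:30–16:15.
Carlos ∩ Quinn ∩ Grace ∩ Chen ∩ Vera: 15:30–16:15.
Restricted to 11:15–16:30: 15:30–16:15.
Windows ≥ 30 min: 15:30–16:15.
Latest start in the last window 15:30–16:15 is 16:15 − 30 min = 15:45.

15:45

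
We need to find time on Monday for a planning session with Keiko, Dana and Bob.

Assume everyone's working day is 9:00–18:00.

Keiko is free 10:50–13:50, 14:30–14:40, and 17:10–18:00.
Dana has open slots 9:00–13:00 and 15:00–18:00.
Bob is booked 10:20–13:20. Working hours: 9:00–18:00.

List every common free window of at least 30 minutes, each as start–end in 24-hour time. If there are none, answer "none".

17:10–18:00

Bob free within 09:00–18:00: 09:00–10:20, 13:20–18:00.
Keiko ∩ Dana: 10:50–13:00, 17:10–18:00.
Keiko ∩ Dana ∩ Bob: 17:10–18:00.
Windows ≥ 30 min: 17:10–18:00.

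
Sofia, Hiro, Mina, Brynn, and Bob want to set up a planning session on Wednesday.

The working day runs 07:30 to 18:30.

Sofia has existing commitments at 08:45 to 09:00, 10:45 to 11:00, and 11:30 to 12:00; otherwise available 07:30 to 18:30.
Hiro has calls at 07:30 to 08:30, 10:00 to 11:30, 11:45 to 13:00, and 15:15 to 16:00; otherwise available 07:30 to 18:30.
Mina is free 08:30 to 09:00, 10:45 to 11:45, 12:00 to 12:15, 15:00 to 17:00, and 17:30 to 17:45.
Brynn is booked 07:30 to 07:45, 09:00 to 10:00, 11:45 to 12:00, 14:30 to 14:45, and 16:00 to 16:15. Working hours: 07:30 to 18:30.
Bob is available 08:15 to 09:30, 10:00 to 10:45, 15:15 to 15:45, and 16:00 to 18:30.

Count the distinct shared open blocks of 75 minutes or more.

0

Sofia free within 07:30–18:30: 07:30–08:45, 09:00–10:45, 11:00–11:30, 12:00–18:30.
Hiro free within 07:30–18:30: 08:30–10:00, 11:30–11:45, 13:00–15:15, 16:00–18:30.
Brynn free within 07:30–18:30: 07:45–09:00, 10:00–11:45, 12:00–14:30, 14:45–16:00, 16:15–18:30.
Sofia ∩ Hiro: 08:30–08:45, 09:00–10:00, 13:00–15:15, 16:00–18:30.
Sofia ∩ Hiro ∩ Mina: 08:30–08:45, 15:00–15:15, 16:00–17:00, 17:30–17:45.
Sofia ∩ Hiro ∩ Mina ∩ Brynn: 08:30–08:45, 15:00–15:15, 16:15–17:00, 17:30–17:45.
Sofia ∩ Hiro ∩ Mina ∩ Brynn ∩ Bob: 08:30–08:45, 16:15–17:00, 17:30–17:45.
Windows ≥ 75 min: (none).
That's 0 windows.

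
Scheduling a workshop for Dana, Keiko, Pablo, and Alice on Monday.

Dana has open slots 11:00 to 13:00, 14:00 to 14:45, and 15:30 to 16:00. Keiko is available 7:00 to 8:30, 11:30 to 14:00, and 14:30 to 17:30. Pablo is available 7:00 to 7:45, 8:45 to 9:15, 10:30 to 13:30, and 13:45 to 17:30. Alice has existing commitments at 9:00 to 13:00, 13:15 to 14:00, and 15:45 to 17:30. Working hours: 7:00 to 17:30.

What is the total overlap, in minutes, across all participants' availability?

Alice free within 07:00–17:30: 07:00–09:00, 13:00–13:15, 14:00–15:45.
Dana ∩ Keiko: 11:30–13:00, 14:30–14:45, 15:30–16:00.
Dana ∩ Keiko ∩ Pablo: 11:30–13:00, 14:30–14:45, 15:30–16:00.
Dana ∩ Keiko ∩ Pablo ∩ Alice: 14:30–14:45, 15:30–15:45.
Total common minutes: 15 + 15 = 30.

30 minutes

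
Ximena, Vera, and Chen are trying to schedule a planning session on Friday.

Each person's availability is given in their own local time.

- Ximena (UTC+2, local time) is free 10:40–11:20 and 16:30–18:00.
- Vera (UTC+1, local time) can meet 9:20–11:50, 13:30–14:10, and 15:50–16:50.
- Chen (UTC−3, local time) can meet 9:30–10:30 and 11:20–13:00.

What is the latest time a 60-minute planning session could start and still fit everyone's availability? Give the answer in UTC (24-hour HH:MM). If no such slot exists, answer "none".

Ximena → UTC: 08:40–09:20, 14:30–16:00.
Vera → UTC: 08:20–10:50, 12:30–13:10, 14:50–15:50.
Chen → UTC: 12:30–13:30, 14:20–16:00.
Ximena ∩ Vera: 08:40–09:20, 14:50–15:50.
Ximena ∩ Vera ∩ Chen: 14:50–15:50.
Windows ≥ 60 min: 14:50–15:50.
Latest start in the last window 14:50–15:50 is 15:50 − 60 min = 14:50.

14:50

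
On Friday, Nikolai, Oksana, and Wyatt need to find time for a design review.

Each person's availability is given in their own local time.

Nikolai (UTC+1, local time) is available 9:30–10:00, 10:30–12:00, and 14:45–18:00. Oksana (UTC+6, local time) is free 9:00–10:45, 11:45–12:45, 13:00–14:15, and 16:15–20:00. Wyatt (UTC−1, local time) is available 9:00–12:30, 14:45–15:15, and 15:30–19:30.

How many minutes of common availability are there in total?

Nikolai → UTC: 08:30–09:00, 09:30–11:00, 13:45–17:00.
Oksana → UTC: 03:00–04:45, 05:45–06:45, 07:00–08:15, 10:15–14:00.
Wyatt → UTC: 10:00–13:30, 15:45–16:15, 16:30–20:30.
Nikolai ∩ Oksana: 10:15–11:00, 13:45–14:00.
Nikolai ∩ Oksana ∩ Wyatt: 10:15–11:00.
Total common minutes: 45.

45 minutes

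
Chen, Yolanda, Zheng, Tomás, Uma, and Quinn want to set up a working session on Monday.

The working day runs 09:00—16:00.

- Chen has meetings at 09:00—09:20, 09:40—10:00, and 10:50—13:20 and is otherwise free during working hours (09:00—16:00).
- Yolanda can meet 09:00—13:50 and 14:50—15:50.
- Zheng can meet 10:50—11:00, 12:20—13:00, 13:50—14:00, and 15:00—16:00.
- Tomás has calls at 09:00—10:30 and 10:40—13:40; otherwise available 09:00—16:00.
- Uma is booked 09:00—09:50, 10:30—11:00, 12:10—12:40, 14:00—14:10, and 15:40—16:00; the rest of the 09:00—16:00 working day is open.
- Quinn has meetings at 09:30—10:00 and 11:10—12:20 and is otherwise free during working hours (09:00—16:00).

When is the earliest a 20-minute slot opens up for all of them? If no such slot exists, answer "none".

Chen free within 09:00–16:00: 09:20–09:40, 10:00–10:50, 13:20–16:00.
Tomás free within 09:00–16:00: 10:30–10:40, 13:40–16:00.
Uma free within 09:00–16:00: 09:50–10:30, 11:00–12:10, 12:40–14:00, 14:10–15:40.
Quinn free within 09:00–16:00: 09:00–09:30, 10:00–11:10, 12:20–16:00.
Chen ∩ Yolanda: 09:20–09:40, 10:00–10:50, 13:20–13:50, 14:50–15:50.
Chen ∩ Yolanda ∩ Zheng: 15:00–15:50.
Chen ∩ Yolanda ∩ Zheng ∩ Tomás: 15:00–15:50.
Chen ∩ Yolanda ∩ Zheng ∩ Tomás ∩ Uma: 15:00–15:40.
Chen ∩ Yolanda ∩ Zheng ∩ Tomás ∩ Uma ∩ Quinn: 15:00–15:40.
Windows ≥ 20 min: 15:00–15:40.
Earliest such window starts at 15:00.

15:00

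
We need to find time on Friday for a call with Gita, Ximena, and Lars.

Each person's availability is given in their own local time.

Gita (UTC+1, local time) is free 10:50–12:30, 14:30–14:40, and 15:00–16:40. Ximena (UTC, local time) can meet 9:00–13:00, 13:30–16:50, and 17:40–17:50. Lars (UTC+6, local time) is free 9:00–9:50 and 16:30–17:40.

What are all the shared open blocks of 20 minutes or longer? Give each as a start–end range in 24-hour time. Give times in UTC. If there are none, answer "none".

Gita → UTC: 09:50–11:30, 13:30–13:40, 14:00–15:40.
Ximena → UTC: 09:00–13:00, 13:30–16:50, 17:40–17:50.
Lars → UTC: 03:00–03:50, 10:30–11:40.
Gita ∩ Ximena: 09:50–11:30, 13:30–13:40, 14:00–15:40.
Gita ∩ Ximena ∩ Lars: 10:30–11:30.
Windows ≥ 20 min: 10:30–11:30.

10:30–11:30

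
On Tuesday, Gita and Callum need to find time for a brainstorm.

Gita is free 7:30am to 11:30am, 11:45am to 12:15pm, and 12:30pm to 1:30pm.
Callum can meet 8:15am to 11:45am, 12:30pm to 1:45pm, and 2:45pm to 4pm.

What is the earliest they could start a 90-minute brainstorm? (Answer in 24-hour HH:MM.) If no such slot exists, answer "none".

Gita ∩ Callum: 08:15–11:30, 12:30–13:30.
Windows ≥ 90 min: 08:15–11:30.
Earliest such window starts at 08:15.

08:15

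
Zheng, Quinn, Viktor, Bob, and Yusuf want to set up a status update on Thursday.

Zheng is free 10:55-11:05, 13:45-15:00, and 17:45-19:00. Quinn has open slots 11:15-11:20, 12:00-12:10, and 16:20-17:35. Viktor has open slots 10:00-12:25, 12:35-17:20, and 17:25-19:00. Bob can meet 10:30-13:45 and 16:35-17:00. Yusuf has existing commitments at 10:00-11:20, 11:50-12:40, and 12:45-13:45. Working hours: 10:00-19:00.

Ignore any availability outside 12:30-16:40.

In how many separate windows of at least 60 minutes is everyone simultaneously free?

0

Yusuf free within 10:00–19:00: 11:20–11:50, 12:40–12:45, 13:45–19:00.
Zheng ∩ Quinn: (none).
Zheng ∩ Quinn ∩ Viktor: (none).
Zheng ∩ Quinn ∩ Viktor ∩ Bob: (none).
Zheng ∩ Quinn ∩ Viktor ∩ Bob ∩ Yusuf: (none).
Restricted to 12:30–16:40: (none).
Windows ≥ 60 min: (none).
That's 0 windows.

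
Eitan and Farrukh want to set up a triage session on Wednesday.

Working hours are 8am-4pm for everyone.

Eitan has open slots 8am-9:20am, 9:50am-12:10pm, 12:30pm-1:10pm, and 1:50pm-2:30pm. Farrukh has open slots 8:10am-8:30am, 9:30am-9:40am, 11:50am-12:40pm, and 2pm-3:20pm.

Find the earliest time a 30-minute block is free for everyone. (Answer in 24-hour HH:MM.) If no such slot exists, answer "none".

Eitan ∩ Farrukh: 08:10–08:30, 11:50–12:10, 12:30–12:40, 14:00–14:30.
Windows ≥ 30 min: 14:00–14:30.
Earliest such window starts at 14:00.

14:00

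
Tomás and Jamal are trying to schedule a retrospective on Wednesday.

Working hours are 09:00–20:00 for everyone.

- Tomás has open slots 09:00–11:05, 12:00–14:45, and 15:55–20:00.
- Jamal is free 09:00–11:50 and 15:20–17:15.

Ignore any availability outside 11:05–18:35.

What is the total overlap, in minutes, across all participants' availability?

Tomás ∩ Jamal: 09:00–11:05, 15:55–17:15.
Restricted to 11:05–18:35: 15:55–17:15.
Total common minutes: 80.

80 minutes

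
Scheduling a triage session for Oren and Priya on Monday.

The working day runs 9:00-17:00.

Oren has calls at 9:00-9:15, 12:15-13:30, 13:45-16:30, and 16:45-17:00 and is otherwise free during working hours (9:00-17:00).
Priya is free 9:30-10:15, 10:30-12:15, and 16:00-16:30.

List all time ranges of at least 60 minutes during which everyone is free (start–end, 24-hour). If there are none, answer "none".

10:30–12:15

Oren free within 09:00–17:00: 09:15–12:15, 13:30–13:45, 16:30–16:45.
Oren ∩ Priya: 09:30–10:15, 10:30–12:15.
Windows ≥ 60 min: 10:30–12:15.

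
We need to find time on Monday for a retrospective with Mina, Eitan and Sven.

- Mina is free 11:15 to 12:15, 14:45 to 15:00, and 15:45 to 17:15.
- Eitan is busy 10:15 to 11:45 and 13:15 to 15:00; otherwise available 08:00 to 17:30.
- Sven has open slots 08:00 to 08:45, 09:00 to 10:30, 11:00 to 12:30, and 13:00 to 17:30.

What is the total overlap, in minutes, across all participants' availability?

120 minutes

Eitan free within 08:00–17:30: 08:00–10:15, 11:45–13:15, 15:00–17:30.
Mina ∩ Eitan: 11:45–12:15, 15:45–17:15.
Mina ∩ Eitan ∩ Sven: 11:45–12:15, 15:45–17:15.
Total common minutes: 30 + 90 = 120.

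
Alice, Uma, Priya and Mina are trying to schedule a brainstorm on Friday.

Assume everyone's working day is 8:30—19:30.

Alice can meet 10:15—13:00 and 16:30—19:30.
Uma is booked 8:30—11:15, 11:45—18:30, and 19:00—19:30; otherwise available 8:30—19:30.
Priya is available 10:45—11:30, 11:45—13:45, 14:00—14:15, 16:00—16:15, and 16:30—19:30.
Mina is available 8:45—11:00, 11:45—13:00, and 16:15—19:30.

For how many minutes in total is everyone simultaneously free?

Uma free within 08:30–19:30: 11:15–11:45, 18:30–19:00.
Alice ∩ Uma: 11:15–11:45, 18:30–19:00.
Alice ∩ Uma ∩ Priya: 11:15–11:30, 18:30–19:00.
Alice ∩ Uma ∩ Priya ∩ Mina: 18:30–19:00.
Total common minutes: 30.

30 minutes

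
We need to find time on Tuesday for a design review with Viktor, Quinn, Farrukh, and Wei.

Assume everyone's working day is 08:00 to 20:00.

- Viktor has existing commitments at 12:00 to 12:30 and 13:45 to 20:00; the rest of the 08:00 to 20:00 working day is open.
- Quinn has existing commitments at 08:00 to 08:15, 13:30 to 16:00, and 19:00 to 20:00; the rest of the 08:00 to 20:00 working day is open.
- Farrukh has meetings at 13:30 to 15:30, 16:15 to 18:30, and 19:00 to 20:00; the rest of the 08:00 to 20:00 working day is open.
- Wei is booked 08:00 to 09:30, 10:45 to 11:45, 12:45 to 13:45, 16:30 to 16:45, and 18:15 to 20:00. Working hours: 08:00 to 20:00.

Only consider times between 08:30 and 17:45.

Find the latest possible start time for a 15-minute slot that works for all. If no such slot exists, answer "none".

Viktor free within 08:00–20:00: 08:00–12:00, 12:30–13:45.
Quinn free within 08:00–20:00: 08:15–13:30, 16:00–19:00.
Farrukh free within 08:00–20:00: 08:00–13:30, 15:30–16:15, 18:30–19:00.
Wei free within 08:00–20:00: 09:30–10:45, 11:45–12:45, 13:45–16:30, 16:45–18:15.
Viktor ∩ Quinn: 08:15–12:00, 12:30–13:30.
Viktor ∩ Quinn ∩ Farrukh: 08:15–12:00, 12:30–13:30.
Viktor ∩ Quinn ∩ Farrukh ∩ Wei: 09:30–10:45, 11:45–12:00, 12:30–12:45.
Restricted to 08:30–17:45: 09:30–10:45, 11:45–12:00, 12:30–12:45.
Windows ≥ 15 min: 09:30–10:45, 11:45–12:00, 12:30–12:45.
Latest start in the last window 12:30–12:45 is 12:45 − 15 min = 12:30.

12:30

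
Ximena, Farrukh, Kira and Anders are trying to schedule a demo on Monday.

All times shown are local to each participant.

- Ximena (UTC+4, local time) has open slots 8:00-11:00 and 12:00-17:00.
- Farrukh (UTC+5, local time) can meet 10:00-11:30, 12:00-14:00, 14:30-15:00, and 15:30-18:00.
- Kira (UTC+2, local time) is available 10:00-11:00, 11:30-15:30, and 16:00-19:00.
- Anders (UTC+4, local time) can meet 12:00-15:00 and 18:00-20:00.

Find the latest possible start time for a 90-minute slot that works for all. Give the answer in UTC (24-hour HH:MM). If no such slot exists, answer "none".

Ximena → UTC: 04:00–07:00, 08:00–13:00.
Farrukh → UTC: 05:00–06:30, 07:00–09:00, 09:30–10:00, 10:30–13:00.
Kira → UTC: 08:00–09:00, 09:30–13:30, 14:00–17:00.
Anders → UTC: 08:00–11:00, 14:00–16:00.
Ximena ∩ Farrukh: 05:00–06:30, 08:00–09:00, 09:30–10:00, 10:30–13:00.
Ximena ∩ Farrukh ∩ Kira: 08:00–09:00, 09:30–10:00, 10:30–13:00.
Ximena ∩ Farrukh ∩ Kira ∩ Anders: 08:00–09:00, 09:30–10:00, 10:30–11:00.
Windows ≥ 90 min: (none).

none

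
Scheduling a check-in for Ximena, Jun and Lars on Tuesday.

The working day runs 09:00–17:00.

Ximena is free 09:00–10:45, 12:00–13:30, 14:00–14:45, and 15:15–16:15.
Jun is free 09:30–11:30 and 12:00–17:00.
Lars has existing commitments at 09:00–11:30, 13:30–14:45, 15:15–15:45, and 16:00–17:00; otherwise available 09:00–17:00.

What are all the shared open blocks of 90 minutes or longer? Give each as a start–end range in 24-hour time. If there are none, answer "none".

Lars free within 09:00–17:00: 11:30–13:30, 14:45–15:15, 15:45–16:00.
Ximena ∩ Jun: 09:30–10:45, 12:00–13:30, 14:00–14:45, 15:15–16:15.
Ximena ∩ Jun ∩ Lars: 12:00–13:30, 15:45–16:00.
Windows ≥ 90 min: 12:00–13:30.

12:00–13:30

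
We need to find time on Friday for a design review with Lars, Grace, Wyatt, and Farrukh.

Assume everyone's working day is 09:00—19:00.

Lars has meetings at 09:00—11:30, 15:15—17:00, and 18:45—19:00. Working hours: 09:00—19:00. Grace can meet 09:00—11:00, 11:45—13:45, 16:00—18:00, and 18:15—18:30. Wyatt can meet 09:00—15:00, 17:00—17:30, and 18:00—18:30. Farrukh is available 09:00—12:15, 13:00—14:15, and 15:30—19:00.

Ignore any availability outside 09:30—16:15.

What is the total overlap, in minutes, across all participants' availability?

75 minutes

Lars free within 09:00–19:00: 11:30–15:15, 17:00–18:45.
Lars ∩ Grace: 11:45–13:45, 17:00–18:00, 18:15–18:30.
Lars ∩ Grace ∩ Wyatt: 11:45–13:45, 17:00–17:30, 18:15–18:30.
Lars ∩ Grace ∩ Wyatt ∩ Farrukh: 11:45–12:15, 13:00–13:45, 17:00–17:30, 18:15–18:30.
Restricted to 09:30–16:15: 11:45–12:15, 13:00–13:45.
Total common minutes: 30 + 45 = 75.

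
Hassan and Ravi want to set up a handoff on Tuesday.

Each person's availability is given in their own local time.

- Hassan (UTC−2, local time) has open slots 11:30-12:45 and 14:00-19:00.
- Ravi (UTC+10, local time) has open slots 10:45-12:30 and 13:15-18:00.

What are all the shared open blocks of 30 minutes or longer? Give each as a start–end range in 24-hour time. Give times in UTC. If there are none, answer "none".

Hassan → UTC: 13:30–14:45, 16:00–21:00.
Ravi → UTC: 00:45–02:30, 03:15–08:00.
Hassan ∩ Ravi: (none).
Windows ≥ 30 min: (none).

none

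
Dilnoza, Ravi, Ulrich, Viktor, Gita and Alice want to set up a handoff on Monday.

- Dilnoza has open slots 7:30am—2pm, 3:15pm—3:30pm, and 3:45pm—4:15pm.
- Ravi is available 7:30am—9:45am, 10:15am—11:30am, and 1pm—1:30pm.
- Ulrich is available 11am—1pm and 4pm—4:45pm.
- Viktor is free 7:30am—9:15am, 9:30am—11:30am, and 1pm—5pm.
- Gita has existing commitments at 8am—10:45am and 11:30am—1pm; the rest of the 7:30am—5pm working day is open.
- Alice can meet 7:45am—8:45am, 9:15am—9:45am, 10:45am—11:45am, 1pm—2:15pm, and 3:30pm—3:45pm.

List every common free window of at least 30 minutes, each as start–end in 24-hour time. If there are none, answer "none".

11:00–11:30

Gita free within 07:30–17:00: 07:30–08:00, 10:45–11:30, 13:00–17:00.
Dilnoza ∩ Ravi: 07:30–09:45, 10:15–11:30, 13:00–13:30.
Dilnoza ∩ Ravi ∩ Ulrich: 11:00–11:30.
Dilnoza ∩ Ravi ∩ Ulrich ∩ Viktor: 11:00–11:30.
Dilnoza ∩ Ravi ∩ Ulrich ∩ Viktor ∩ Gita: 11:00–11:30.
Dilnoza ∩ Ravi ∩ Ulrich ∩ Viktor ∩ Gita ∩ Alice: 11:00–11:30.
Windows ≥ 30 min: 11:00–11:30.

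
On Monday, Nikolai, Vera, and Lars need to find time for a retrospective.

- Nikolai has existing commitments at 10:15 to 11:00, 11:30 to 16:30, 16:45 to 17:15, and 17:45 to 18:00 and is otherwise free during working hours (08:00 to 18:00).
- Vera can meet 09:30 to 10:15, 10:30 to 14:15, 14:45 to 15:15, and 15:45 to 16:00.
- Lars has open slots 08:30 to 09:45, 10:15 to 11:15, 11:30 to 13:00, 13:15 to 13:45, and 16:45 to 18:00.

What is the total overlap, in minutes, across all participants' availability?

30 minutes

Nikolai free within 08:00–18:00: 08:00–10:15, 11:00–11:30, 16:30–16:45, 17:15–17:45.
Nikolai ∩ Vera: 09:30–10:15, 11:00–11:30.
Nikolai ∩ Vera ∩ Lars: 09:30–09:45, 11:00–11:15.
Total common minutes: 15 + 15 = 30.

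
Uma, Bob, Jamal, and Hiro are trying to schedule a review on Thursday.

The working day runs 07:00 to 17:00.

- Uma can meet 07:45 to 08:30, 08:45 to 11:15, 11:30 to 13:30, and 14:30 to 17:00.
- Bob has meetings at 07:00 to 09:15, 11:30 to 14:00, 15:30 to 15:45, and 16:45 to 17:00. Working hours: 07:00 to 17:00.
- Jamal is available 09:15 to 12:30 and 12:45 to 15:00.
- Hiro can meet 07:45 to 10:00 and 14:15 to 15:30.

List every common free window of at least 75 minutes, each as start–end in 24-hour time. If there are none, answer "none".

none

Bob free within 07:00–17:00: 09:15–11:30, 14:00–15:30, 15:45–16:45.
Uma ∩ Bob: 09:15–11:15, 14:30–15:30, 15:45–16:45.
Uma ∩ Bob ∩ Jamal: 09:15–11:15, 14:30–15:00.
Uma ∩ Bob ∩ Jamal ∩ Hiro: 09:15–10:00, 14:30–15:00.
Windows ≥ 75 min: (none).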